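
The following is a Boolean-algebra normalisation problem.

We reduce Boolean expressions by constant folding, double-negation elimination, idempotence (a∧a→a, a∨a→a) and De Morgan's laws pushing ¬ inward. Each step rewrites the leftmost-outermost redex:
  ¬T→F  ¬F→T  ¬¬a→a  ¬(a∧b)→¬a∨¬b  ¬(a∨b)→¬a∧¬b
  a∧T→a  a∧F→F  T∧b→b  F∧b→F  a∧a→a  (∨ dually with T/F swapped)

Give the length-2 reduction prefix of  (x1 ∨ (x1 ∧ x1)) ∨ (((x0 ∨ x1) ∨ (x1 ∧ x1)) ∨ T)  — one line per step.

  start: (x1 ∨ (x1 ∧ x1)) ∨ (((x0 ∨ x1) ∨ (x1 ∧ x1)) ∨ T)
  →1  (x1 ∨ x1) ∨ (((x0 ∨ x1) ∨ (x1 ∧ x1)) ∨ T)
  →2  x1 ∨ (((x0 ∨ x1) ∨ (x1 ∧ x1)) ∨ T)

Answer: after 2 steps: x1 ∨ (((x0 ∨ x1) ∨ (x1 ∧ x1)) ∨ T)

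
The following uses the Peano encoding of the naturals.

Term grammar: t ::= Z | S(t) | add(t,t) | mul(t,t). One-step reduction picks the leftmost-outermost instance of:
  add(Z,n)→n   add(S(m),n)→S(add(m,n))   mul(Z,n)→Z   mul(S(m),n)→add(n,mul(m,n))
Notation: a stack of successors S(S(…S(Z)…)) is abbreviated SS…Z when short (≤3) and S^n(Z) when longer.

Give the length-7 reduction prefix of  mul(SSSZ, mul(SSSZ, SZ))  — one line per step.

Answer: after 7 steps: S(add(S(add(Z, mul(SZ, SZ))), mul(SSZ, mul(SSSZ, SZ))))

Working:
  start: mul(SSSZ, mul(SSSZ, SZ))
  step 1: add(mul(SSSZ, SZ), mul(SSZ, mul(SSSZ, SZ)))
  step 2: add(add(SZ, mul(SSZ, SZ)), mul(SSZ, mul(SSSZ, SZ)))
  step 3: add(S(add(Z, mul(SSZ, SZ))), mul(SSZ, mul(SSSZ, SZ)))
  step 4: S(add(add(Z, mul(SSZ, SZ)), mul(SSZ, mul(SSSZ, SZ))))
  step 5: S(add(mul(SSZ, SZ), mul(SSZ, mul(SSSZ, SZ))))
  step 6: S(add(add(SZ, mul(SZ, SZ)), mul(SSZ, mul(SSSZ, SZ))))
  step 7: S(add(S(add(Z, mul(SZ, SZ))), mul(SSZ, mul(SSSZ, SZ))))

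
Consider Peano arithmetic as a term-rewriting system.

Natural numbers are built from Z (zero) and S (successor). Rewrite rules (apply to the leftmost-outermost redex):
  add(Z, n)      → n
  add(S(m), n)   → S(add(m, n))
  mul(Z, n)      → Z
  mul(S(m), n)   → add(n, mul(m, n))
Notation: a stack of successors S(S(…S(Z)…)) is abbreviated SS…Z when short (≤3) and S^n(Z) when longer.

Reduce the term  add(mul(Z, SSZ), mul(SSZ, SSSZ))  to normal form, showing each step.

Answer: normal form = S^6(Z)  (in 13 steps)

Working:
  start: add(mul(Z, SSZ), mul(SSZ, SSSZ))
  [1] add(Z, mul(SSZ, SSSZ))
  [2] mul(SSZ, SSSZ)
  [3] add(SSSZ, mul(SZ, SSSZ))
  [4] S(add(SSZ, mul(SZ, SSSZ)))
  [5] S(S(add(SZ, mul(SZ, SSSZ))))
  [6] S(S(S(add(Z, mul(SZ, SSSZ)))))
  [7] S(S(S(mul(SZ, SSSZ))))
  [8] S(S(S(add(SSSZ, mul(Z, SSSZ)))))
  [9] S(S(S(S(add(SSZ, mul(Z, SSSZ))))))
  [10] S(S(S(S(S(add(SZ, mul(Z, SSSZ)))))))
  [11] S(S(S(S(S(S(add(Z, mul(Z, SSSZ))))))))
  [12] S(S(S(S(S(S(mul(Z, SSSZ)))))))
  [13] S^6(Z)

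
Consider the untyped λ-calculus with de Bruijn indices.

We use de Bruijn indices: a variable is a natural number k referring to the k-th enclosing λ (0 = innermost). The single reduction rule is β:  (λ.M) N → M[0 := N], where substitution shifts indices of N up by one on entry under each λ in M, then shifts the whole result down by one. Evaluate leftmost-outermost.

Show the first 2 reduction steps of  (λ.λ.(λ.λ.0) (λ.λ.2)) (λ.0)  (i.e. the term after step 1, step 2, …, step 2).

  start: (λ.λ.(λ.λ.0) (λ.λ.2)) (λ.0)
  →1  λ.(λ.λ.0) (λ.λ.2)
  →2  λ.λ.0

Answer: after 2 steps: λ.λ.0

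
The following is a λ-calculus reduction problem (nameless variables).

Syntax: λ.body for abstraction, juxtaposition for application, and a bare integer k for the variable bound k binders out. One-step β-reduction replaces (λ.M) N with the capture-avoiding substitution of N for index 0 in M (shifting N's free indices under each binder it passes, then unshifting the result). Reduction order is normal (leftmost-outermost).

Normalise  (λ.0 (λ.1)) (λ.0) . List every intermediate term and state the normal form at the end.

Answer: normal form = λ.λ.0  (in 2 steps)

Derivation:
  start: (λ.0 (λ.1)) (λ.0)
  →1  (λ.0) (λ.λ.0)
  →2  λ.λ.0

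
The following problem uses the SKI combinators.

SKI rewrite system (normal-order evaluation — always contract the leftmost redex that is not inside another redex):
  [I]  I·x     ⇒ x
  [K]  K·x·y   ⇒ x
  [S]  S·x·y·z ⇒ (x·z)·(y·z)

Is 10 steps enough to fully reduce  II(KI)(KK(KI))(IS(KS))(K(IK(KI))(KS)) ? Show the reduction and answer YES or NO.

  start: II(KI)(KK(KI))(IS(KS))(K(IK(KI))(KS))
  →1  I(KI)(KK(KI))(IS(KS))(K(IK(KI))(KS))
  →2  KI(KK(KI))(IS(KS))(K(IK(KI))(KS))
  →3  I(IS(KS))(K(IK(KI))(KS))
  →4  IS(KS)(K(IK(KI))(KS))
  →5  S(KS)(K(IK(KI))(KS))
  →6  S(KS)(IK(KI))
  →7  S(KS)(K(KI))

Answer: YES — reaches normal form S(KS)(K(KI)) in 7 ≤ 10 steps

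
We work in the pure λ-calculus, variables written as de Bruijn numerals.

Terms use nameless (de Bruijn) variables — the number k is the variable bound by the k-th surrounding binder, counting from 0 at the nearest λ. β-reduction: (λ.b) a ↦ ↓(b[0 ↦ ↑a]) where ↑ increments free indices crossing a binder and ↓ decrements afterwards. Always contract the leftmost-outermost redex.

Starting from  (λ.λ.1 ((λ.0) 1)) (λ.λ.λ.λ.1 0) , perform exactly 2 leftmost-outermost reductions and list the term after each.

  start: (λ.λ.1 ((λ.0) 1)) (λ.λ.λ.λ.1 0)
  step 1: λ.(λ.λ.λ.λ.1 0) ((λ.0) (λ.λ.λ.λ.1 0))
  step 2: λ.λ.λ.λ.1 0

Answer: after 2 steps: λ.λ.λ.λ.1 0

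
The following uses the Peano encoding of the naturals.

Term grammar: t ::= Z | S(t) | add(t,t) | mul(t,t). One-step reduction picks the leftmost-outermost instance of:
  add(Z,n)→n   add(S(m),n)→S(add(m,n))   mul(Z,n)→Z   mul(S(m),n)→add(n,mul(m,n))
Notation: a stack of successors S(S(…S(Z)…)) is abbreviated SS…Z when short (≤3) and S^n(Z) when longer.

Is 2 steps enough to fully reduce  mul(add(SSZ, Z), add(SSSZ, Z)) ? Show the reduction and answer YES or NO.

Answer: NO — after 2 steps the term is add(add(SSSZ, Z), mul(add(SZ, Z), add(SSSZ, Z))), not yet normal

Working:
  start: mul(add(SSZ, Z), add(SSSZ, Z))
  →1  mul(S(add(SZ, Z)), add(SSSZ, Z))
  →2  add(add(SSSZ, Z), mul(add(SZ, Z), add(SSSZ, Z)))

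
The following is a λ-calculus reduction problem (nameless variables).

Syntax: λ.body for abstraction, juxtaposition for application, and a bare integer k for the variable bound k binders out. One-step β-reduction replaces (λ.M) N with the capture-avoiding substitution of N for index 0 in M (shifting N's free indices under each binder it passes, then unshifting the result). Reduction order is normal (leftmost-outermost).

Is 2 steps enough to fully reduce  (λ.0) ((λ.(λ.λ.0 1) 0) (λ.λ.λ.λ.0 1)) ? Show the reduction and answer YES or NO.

Answer: NO — after 2 steps the term is (λ.λ.0 1) (λ.λ.λ.λ.0 1), not yet normal

Derivation:
  start: (λ.0) ((λ.(λ.λ.0 1) 0) (λ.λ.λ.λ.0 1))
  step 1: (λ.(λ.λ.0 1) 0) (λ.λ.λ.λ.0 1)
  step 2: (λ.λ.0 1) (λ.λ.λ.λ.0 1)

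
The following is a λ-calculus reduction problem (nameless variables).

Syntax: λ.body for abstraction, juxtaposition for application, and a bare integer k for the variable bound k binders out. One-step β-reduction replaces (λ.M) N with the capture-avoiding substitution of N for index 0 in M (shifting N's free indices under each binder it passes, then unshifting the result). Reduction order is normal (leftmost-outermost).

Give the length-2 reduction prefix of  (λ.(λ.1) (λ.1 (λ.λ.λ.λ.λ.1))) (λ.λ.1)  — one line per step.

  start: (λ.(λ.1) (λ.1 (λ.λ.λ.λ.λ.1))) (λ.λ.1)
  →1  (λ.λ.λ.1) (λ.(λ.λ.1) (λ.λ.λ.λ.λ.1))
  →2  λ.λ.1

Answer: after 2 steps: λ.λ.1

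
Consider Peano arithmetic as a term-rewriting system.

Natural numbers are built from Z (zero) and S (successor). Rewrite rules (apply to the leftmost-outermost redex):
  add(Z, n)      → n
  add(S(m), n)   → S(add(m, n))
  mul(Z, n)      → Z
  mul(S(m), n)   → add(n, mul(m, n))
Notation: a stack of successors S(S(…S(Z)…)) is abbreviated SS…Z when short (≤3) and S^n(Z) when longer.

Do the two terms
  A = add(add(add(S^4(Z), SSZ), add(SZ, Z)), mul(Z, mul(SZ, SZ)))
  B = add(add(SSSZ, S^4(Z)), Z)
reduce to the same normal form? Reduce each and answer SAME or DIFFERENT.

Answer: SAME — A ⇓ S^7(Z), B ⇓ S^7(Z)

Derivation:
Term A:
  start: add(add(add(S^4(Z), SSZ), add(SZ, Z)), mul(Z, mul(SZ, SZ)))
  [1] add(add(S(add(SSSZ, SSZ)), add(SZ, Z)), mul(Z, mul(SZ, SZ)))
  [2] add(S(add(add(SSSZ, SSZ), add(SZ, Z))), mul(Z, mul(SZ, SZ)))
  [3] S(add(add(add(SSSZ, SSZ), add(SZ, Z)), mul(Z, mul(SZ, SZ))))
  [4] S(add(add(S(add(SSZ, SSZ)), add(SZ, Z)), mul(Z, mul(SZ, SZ))))
  [5] S(add(S(add(add(SSZ, SSZ), add(SZ, Z))), mul(Z, mul(SZ, SZ))))
  [6] S(S(add(add(add(SSZ, SSZ), add(SZ, Z)), mul(Z, mul(SZ, SZ)))))
  [7] S(S(add(add(S(add(SZ, SSZ)), add(SZ, Z)), mul(Z, mul(SZ, SZ)))))
  [8] S(S(add(S(add(add(SZ, SSZ), add(SZ, Z))), mul(Z, mul(SZ, SZ)))))
  [9] S(S(S(add(add(add(SZ, SSZ), add(SZ, Z)), mul(Z, mul(SZ, SZ))))))
  [10] S(S(S(add(add(S(add(Z, SSZ)), add(SZ, Z)), mul(Z, mul(SZ, SZ))))))
  [11] S(S(S(add(S(add(add(Z, SSZ), add(SZ, Z))), mul(Z, mul(SZ, SZ))))))
  [12] S(S(S(S(add(add(add(Z, SSZ), add(SZ, Z)), mul(Z, mul(SZ, SZ)))))))
  [13] S(S(S(S(add(add(SSZ, add(SZ, Z)), mul(Z, mul(SZ, SZ)))))))
  [14] S(S(S(S(add(S(add(SZ, add(SZ, Z))), mul(Z, mul(SZ, SZ)))))))
  [15] S(S(S(S(S(add(add(SZ, add(SZ, Z)), mul(Z, mul(SZ, SZ))))))))
  [16] S(S(S(S(S(add(S(add(Z, add(SZ, Z))), mul(Z, mul(SZ, SZ))))))))
  [17] S(S(S(S(S(S(add(add(Z, add(SZ, Z)), mul(Z, mul(SZ, SZ)))))))))
  [18] S(S(S(S(S(S(add(add(SZ, Z), mul(Z, mul(SZ, SZ)))))))))
  [19] S(S(S(S(S(S(add(S(add(Z, Z)), mul(Z, mul(SZ, SZ)))))))))
  [20] S(S(S(S(S(S(S(add(add(Z, Z), mul(Z, mul(SZ, SZ))))))))))
  [21] S(S(S(S(S(S(S(add(Z, mul(Z, mul(SZ, SZ))))))))))
  [22] S(S(S(S(S(S(S(mul(Z, mul(SZ, SZ)))))))))
  [23] S^7(Z)

Term B:
  start: add(add(SSSZ, S^4(Z)), Z)
  [1] add(S(add(SSZ, S^4(Z))), Z)
  [2] S(add(add(SSZ, S^4(Z)), Z))
  [3] S(add(S(add(SZ, S^4(Z))), Z))
  [4] S(S(add(add(SZ, S^4(Z)), Z)))
  [5] S(S(add(S(add(Z, S^4(Z))), Z)))
  [6] S(S(S(add(add(Z, S^4(Z)), Z))))
  [7] S(S(S(add(S^4(Z), Z))))
  [8] S(S(S(S(add(SSSZ, Z)))))
  [9] S(S(S(S(S(add(SSZ, Z))))))
  [10] S(S(S(S(S(S(add(SZ, Z)))))))
  [11] S(S(S(S(S(S(S(add(Z, Z))))))))
  [12] S^7(Z)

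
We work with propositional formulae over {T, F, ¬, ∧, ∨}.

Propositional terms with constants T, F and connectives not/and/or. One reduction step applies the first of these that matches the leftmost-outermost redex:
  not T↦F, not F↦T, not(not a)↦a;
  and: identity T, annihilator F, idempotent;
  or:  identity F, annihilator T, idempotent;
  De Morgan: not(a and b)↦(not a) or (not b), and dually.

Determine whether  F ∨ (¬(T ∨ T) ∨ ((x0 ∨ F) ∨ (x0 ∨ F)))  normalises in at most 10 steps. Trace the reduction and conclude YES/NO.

  start: F ∨ (¬(T ∨ T) ∨ ((x0 ∨ F) ∨ (x0 ∨ F)))
  →1  ¬(T ∨ T) ∨ ((x0 ∨ F) ∨ (x0 ∨ F))
  →2  (¬T ∧ ¬T) ∨ ((x0 ∨ F) ∨ (x0 ∨ F))
  →3  ¬T ∨ ((x0 ∨ F) ∨ (x0 ∨ F))
  →4  F ∨ ((x0 ∨ F) ∨ (x0 ∨ F))
  →5  (x0 ∨ F) ∨ (x0 ∨ F)
  →6  x0 ∨ F
  →7  x0

Answer: YES — reaches normal form x0 in 7 ≤ 10 steps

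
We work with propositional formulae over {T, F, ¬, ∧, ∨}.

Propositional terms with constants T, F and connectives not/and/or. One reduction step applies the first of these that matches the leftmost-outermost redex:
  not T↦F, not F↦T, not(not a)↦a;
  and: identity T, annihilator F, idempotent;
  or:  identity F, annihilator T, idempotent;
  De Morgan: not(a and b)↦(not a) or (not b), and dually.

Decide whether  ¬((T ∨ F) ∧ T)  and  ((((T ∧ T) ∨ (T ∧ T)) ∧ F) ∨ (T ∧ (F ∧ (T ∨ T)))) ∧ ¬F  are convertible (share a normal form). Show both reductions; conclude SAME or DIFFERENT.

Answer: SAME — A ⇓ F, B ⇓ F

Reduction:
Term A:
  start: ¬((T ∨ F) ∧ T)
  [1] ¬(T ∨ F) ∨ ¬T
  [2] (¬T ∧ ¬F) ∨ ¬T
  [3] (F ∧ ¬F) ∨ ¬T
  [4] F ∨ ¬T
  [5] ¬T
  [6] F

Term B:
  start: ((((T ∧ T) ∨ (T ∧ T)) ∧ F) ∨ (T ∧ (F ∧ (T ∨ T)))) ∧ ¬F
  [1] (F ∨ (T ∧ (F ∧ (T ∨ T)))) ∧ ¬F
  [2] (T ∧ (F ∧ (T ∨ T))) ∧ ¬F
  [3] (F ∧ (T ∨ T)) ∧ ¬F
  [4] F ∧ ¬F
  [5] F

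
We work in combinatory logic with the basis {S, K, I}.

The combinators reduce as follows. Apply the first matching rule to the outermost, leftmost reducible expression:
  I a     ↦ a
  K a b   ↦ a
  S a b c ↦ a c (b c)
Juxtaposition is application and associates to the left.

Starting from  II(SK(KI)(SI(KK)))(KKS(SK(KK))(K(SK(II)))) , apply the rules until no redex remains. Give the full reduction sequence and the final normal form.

Answer: normal form = K  (in 11 steps)

Derivation:
  start: II(SK(KI)(SI(KK)))(KKS(SK(KK))(K(SK(II))))
  step 1: I(SK(KI)(SI(KK)))(KKS(SK(KK))(K(SK(II))))
  step 2: SK(KI)(SI(KK))(KKS(SK(KK))(K(SK(II))))
  step 3: K(SI(KK))(KI(SI(KK)))(KKS(SK(KK))(K(SK(II))))
  step 4: SI(KK)(KKS(SK(KK))(K(SK(II))))
  step 5: I(KKS(SK(KK))(K(SK(II))))(KK(KKS(SK(KK))(K(SK(II)))))
  step 6: KKS(SK(KK))(K(SK(II)))(KK(KKS(SK(KK))(K(SK(II)))))
  step 7: K(SK(KK))(K(SK(II)))(KK(KKS(SK(KK))(K(SK(II)))))
  step 8: SK(KK)(KK(KKS(SK(KK))(K(SK(II)))))
  step 9: K(KK(KKS(SK(KK))(K(SK(II)))))(KK(KK(KKS(SK(KK))(K(SK(II))))))
  step 10: KK(KKS(SK(KK))(K(SK(II))))
  step 11: K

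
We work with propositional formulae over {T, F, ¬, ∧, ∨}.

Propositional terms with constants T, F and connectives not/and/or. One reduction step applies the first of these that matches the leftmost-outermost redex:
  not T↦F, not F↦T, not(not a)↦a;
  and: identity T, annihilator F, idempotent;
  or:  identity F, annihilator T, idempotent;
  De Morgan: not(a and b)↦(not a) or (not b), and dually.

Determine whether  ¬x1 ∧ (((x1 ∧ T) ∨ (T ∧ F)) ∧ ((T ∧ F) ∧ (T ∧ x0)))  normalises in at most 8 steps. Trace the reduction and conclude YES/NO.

Answer: YES — reaches normal form F in 7 ≤ 8 steps

Working:
  start: ¬x1 ∧ (((x1 ∧ T) ∨ (T ∧ F)) ∧ ((T ∧ F) ∧ (T ∧ x0)))
  [1] ¬x1 ∧ ((x1 ∨ (T ∧ F)) ∧ ((T ∧ F) ∧ (T ∧ x0)))
  [2] ¬x1 ∧ ((x1 ∨ F) ∧ ((T ∧ F) ∧ (T ∧ x0)))
  [3] ¬x1 ∧ (x1 ∧ ((T ∧ F) ∧ (T ∧ x0)))
  [4] ¬x1 ∧ (x1 ∧ (F ∧ (T ∧ x0)))
  [5] ¬x1 ∧ (x1 ∧ F)
  [6] ¬x1 ∧ F
  [7] F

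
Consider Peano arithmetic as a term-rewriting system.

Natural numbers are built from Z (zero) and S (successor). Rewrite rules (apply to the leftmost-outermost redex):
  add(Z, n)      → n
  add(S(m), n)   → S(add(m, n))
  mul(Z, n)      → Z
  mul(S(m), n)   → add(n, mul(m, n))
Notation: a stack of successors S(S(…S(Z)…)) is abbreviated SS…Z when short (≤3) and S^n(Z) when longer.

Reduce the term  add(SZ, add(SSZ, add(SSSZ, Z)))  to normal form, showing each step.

Answer: normal form = S^6(Z)  (in 9 steps)

Reduction:
  start: add(SZ, add(SSZ, add(SSSZ, Z)))
  step 1: S(add(Z, add(SSZ, add(SSSZ, Z))))
  step 2: S(add(SSZ, add(SSSZ, Z)))
  step 3: S(S(add(SZ, add(SSSZ, Z))))
  step 4: S(S(S(add(Z, add(SSSZ, Z)))))
  step 5: S(S(S(add(SSSZ, Z))))
  step 6: S(S(S(S(add(SSZ, Z)))))
  step 7: S(S(S(S(S(add(SZ, Z))))))
  step 8: S(S(S(S(S(S(add(Z, Z)))))))
  step 9: S^6(Z)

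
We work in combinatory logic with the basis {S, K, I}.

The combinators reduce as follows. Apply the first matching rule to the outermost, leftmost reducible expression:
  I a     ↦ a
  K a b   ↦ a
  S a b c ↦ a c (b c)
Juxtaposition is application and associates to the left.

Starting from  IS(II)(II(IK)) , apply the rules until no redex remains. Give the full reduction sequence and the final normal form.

  start: IS(II)(II(IK))
  →1  S(II)(II(IK))
  →2  SI(II(IK))
  →3  SI(I(IK))
  →4  SI(IK)
  →5  SIK

Answer: normal form = SIK  (in 5 steps)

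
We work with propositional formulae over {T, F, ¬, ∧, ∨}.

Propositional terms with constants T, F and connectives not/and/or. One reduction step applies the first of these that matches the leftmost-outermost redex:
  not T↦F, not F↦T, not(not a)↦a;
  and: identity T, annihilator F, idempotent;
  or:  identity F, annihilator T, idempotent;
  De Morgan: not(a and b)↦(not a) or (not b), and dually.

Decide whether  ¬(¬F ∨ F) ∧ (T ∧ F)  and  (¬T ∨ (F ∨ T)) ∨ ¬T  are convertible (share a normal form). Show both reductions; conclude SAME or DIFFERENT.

Answer: DIFFERENT — A ⇓ F, B ⇓ T

Derivation:
Term A:
  start: ¬(¬F ∨ F) ∧ (T ∧ F)
  →1  (¬¬F ∧ ¬F) ∧ (T ∧ F)
  →2  (F ∧ ¬F) ∧ (T ∧ F)
  →3  F ∧ (T ∧ F)
  →4  F

Term B:
  start: (¬T ∨ (F ∨ T)) ∨ ¬T
  →1  (F ∨ (F ∨ T)) ∨ ¬T
  →2  (F ∨ T) ∨ ¬T
  →3  T ∨ ¬T
  →4  T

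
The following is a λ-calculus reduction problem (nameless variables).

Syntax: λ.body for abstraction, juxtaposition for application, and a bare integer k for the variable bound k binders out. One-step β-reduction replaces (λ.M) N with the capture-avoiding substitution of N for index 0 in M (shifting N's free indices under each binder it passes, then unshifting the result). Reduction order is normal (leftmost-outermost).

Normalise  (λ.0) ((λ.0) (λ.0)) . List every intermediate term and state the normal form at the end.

  start: (λ.0) ((λ.0) (λ.0))
  step 1: (λ.0) (λ.0)
  step 2: λ.0

Answer: normal form = λ.0  (in 2 steps)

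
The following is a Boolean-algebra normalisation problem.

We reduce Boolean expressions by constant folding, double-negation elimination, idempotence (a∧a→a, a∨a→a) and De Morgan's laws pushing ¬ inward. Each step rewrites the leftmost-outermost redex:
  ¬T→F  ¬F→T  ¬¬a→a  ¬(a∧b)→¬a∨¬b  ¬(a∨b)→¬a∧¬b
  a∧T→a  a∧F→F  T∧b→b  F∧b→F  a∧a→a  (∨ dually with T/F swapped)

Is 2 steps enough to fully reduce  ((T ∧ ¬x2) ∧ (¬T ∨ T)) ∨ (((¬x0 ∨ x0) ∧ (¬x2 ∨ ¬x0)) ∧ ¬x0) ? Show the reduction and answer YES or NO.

Answer: NO — after 2 steps the term is (¬x2 ∧ T) ∨ (((¬x0 ∨ x0) ∧ (¬x2 ∨ ¬x0)) ∧ ¬x0), not yet normal

Reduction:
  start: ((T ∧ ¬x2) ∧ (¬T ∨ T)) ∨ (((¬x0 ∨ x0) ∧ (¬x2 ∨ ¬x0)) ∧ ¬x0)
  step 1: (¬x2 ∧ (¬T ∨ T)) ∨ (((¬x0 ∨ x0) ∧ (¬x2 ∨ ¬x0)) ∧ ¬x0)
  step 2: (¬x2 ∧ T) ∨ (((¬x0 ∨ x0) ∧ (¬x2 ∨ ¬x0)) ∧ ¬x0)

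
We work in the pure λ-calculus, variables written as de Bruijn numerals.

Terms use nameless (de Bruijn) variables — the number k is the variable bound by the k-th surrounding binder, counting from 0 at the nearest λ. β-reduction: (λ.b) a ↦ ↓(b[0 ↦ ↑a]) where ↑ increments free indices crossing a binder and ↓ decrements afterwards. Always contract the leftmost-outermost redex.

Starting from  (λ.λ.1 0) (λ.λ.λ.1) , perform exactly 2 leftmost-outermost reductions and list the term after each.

Answer: after 2 steps: λ.λ.λ.1

Reduction:
  start: (λ.λ.1 0) (λ.λ.λ.1)
  step 1: λ.(λ.λ.λ.1) 0
  step 2: λ.λ.λ.1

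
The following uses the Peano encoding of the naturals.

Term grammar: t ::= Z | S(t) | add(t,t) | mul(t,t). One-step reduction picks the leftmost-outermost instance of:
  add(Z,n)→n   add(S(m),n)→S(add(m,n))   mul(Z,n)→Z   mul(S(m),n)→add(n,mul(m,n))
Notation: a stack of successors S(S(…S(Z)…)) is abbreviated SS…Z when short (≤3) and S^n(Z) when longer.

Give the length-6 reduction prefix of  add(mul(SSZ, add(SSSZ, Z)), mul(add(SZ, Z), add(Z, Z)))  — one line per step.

Answer: after 6 steps: S(add(S(add(add(SZ, Z), mul(SZ, add(SSSZ, Z)))), mul(add(SZ, Z), add(Z, Z))))

Derivation:
  start: add(mul(SSZ, add(SSSZ, Z)), mul(add(SZ, Z), add(Z, Z)))
  step 1: add(add(add(SSSZ, Z), mul(SZ, add(SSSZ, Z))), mul(add(SZ, Z), add(Z, Z)))
  step 2: add(add(S(add(SSZ, Z)), mul(SZ, add(SSSZ, Z))), mul(add(SZ, Z), add(Z, Z)))
  step 3: add(S(add(add(SSZ, Z), mul(SZ, add(SSSZ, Z)))), mul(add(SZ, Z), add(Z, Z)))
  step 4: S(add(add(add(SSZ, Z), mul(SZ, add(SSSZ, Z))), mul(add(SZ, Z), add(Z, Z))))
  step 5: S(add(add(S(add(SZ, Z)), mul(SZ, add(SSSZ, Z))), mul(add(SZ, Z), add(Z, Z))))
  step 6: S(add(S(add(add(SZ, Z), mul(SZ, add(SSSZ, Z)))), mul(add(SZ, Z), add(Z, Z))))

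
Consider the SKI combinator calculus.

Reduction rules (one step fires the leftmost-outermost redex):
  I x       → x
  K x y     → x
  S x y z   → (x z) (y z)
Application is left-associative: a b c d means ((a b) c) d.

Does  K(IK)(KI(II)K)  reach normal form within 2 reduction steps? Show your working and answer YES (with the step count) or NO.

Answer: YES — reaches normal form K in 2 ≤ 2 steps

Derivation:
  start: K(IK)(KI(II)K)
  step 1: IK
  step 2: K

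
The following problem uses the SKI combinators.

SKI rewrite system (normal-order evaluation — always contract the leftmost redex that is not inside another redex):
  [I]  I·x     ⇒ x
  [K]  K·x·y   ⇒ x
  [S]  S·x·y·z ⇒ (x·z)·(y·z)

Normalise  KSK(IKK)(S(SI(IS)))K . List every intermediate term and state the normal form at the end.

Answer: normal form = K(S(SIS)K)  (in 5 steps)

Working:
  start: KSK(IKK)(S(SI(IS)))K
  step 1: S(IKK)(S(SI(IS)))K
  step 2: IKKK(S(SI(IS))K)
  step 3: KKK(S(SI(IS))K)
  step 4: K(S(SI(IS))K)
  step 5: K(S(SIS)K)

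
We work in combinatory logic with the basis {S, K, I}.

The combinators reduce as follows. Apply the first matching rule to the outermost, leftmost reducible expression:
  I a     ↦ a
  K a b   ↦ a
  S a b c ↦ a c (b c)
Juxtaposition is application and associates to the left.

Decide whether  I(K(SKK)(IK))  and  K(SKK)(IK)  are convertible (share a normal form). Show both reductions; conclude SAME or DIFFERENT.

Answer: SAME — A ⇓ SKK, B ⇓ SKK

Reduction:
Term A:
  start: I(K(SKK)(IK))
  step 1: K(SKK)(IK)
  step 2: SKK

Term B:
  start: K(SKK)(IK)
  step 1: SKK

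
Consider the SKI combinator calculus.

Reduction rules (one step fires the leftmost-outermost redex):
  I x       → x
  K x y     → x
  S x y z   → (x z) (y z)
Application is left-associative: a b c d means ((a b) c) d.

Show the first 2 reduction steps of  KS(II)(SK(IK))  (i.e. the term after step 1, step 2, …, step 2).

Answer: after 2 steps: S(SKK)

Working:
  start: KS(II)(SK(IK))
  [1] S(SK(IK))
  [2] S(SKK)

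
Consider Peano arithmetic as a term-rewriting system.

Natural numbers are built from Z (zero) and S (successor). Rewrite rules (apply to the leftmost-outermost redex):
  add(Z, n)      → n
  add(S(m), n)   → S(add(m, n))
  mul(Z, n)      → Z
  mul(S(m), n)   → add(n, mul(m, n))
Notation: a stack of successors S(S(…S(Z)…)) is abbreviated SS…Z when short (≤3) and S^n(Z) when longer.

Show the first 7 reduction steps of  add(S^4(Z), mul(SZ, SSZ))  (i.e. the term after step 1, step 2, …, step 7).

Answer: after 7 steps: S(S(S(S(S(add(SZ, mul(Z, SSZ)))))))

Working:
  start: add(S^4(Z), mul(SZ, SSZ))
  →1  S(add(SSSZ, mul(SZ, SSZ)))
  →2  S(S(add(SSZ, mul(SZ, SSZ))))
  →3  S(S(S(add(SZ, mul(SZ, SSZ)))))
  →4  S(S(S(S(add(Z, mul(SZ, SSZ))))))
  →5  S(S(S(S(mul(SZ, SSZ)))))
  →6  S(S(S(S(add(SSZ, mul(Z, SSZ))))))
  →7  S(S(S(S(S(add(SZ, mul(Z, SSZ)))))))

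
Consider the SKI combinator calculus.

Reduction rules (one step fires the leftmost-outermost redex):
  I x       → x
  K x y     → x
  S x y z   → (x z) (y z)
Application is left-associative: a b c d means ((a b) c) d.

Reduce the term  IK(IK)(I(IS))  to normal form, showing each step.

  start: IK(IK)(I(IS))
  [1] K(IK)(I(IS))
  [2] IK
  [3] K

Answer: normal form = K  (in 3 steps)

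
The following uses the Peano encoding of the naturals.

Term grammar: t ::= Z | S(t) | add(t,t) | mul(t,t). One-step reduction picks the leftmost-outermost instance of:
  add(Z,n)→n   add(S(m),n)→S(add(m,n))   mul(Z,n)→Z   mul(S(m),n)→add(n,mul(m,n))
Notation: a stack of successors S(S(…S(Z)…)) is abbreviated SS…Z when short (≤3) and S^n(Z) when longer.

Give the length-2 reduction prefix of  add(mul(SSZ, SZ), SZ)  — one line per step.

Answer: after 2 steps: add(S(add(Z, mul(SZ, SZ))), SZ)

Working:
  start: add(mul(SSZ, SZ), SZ)
  step 1: add(add(SZ, mul(SZ, SZ)), SZ)
  step 2: add(S(add(Z, mul(SZ, SZ))), SZ)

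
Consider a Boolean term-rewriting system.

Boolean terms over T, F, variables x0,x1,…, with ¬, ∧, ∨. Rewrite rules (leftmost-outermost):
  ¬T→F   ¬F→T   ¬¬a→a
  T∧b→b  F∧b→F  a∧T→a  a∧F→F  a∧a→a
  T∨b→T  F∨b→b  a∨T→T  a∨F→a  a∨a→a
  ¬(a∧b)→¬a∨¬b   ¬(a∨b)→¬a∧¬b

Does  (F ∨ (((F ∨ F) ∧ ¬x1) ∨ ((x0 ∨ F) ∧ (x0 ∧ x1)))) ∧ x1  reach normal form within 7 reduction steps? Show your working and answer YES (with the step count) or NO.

Answer: YES — reaches normal form (x0 ∧ (x0 ∧ x1)) ∧ x1 in 5 ≤ 7 steps

Reduction:
  start: (F ∨ (((F ∨ F) ∧ ¬x1) ∨ ((x0 ∨ F) ∧ (x0 ∧ x1)))) ∧ x1
  →1  (((F ∨ F) ∧ ¬x1) ∨ ((x0 ∨ F) ∧ (x0 ∧ x1))) ∧ x1
  →2  ((F ∧ ¬x1) ∨ ((x0 ∨ F) ∧ (x0 ∧ x1))) ∧ x1
  →3  (F ∨ ((x0 ∨ F) ∧ (x0 ∧ x1))) ∧ x1
  →4  ((x0 ∨ F) ∧ (x0 ∧ x1)) ∧ x1
  →5  (x0 ∧ (x0 ∧ x1)) ∧ x1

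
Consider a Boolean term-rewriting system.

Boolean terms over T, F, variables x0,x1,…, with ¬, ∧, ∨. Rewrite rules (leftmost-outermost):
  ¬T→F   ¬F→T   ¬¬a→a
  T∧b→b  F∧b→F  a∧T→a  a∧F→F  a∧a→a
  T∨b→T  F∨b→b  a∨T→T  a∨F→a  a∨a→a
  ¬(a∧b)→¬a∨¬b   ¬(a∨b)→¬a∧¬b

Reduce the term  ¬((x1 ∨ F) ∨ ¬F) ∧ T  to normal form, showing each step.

  start: ¬((x1 ∨ F) ∨ ¬F) ∧ T
  [1] ¬((x1 ∨ F) ∨ ¬F)
  [2] ¬(x1 ∨ F) ∧ ¬¬F
  [3] (¬x1 ∧ ¬F) ∧ ¬¬F
  [4] (¬x1 ∧ T) ∧ ¬¬F
  [5] ¬x1 ∧ ¬¬F
  [6] ¬x1 ∧ F
  [7] F

Answer: normal form = F  (in 7 steps)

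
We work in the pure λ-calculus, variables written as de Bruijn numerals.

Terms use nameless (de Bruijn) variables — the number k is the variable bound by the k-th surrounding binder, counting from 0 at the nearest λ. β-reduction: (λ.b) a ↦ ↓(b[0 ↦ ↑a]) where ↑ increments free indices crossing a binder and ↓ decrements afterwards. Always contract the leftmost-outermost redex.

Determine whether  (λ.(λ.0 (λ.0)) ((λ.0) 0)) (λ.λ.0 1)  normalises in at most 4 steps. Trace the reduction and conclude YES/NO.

  start: (λ.(λ.0 (λ.0)) ((λ.0) 0)) (λ.λ.0 1)
  [1] (λ.0 (λ.0)) ((λ.0) (λ.λ.0 1))
  [2] (λ.0) (λ.λ.0 1) (λ.0)
  [3] (λ.λ.0 1) (λ.0)
  [4] λ.0 (λ.0)

Answer: YES — reaches normal form λ.0 (λ.0) in 4 ≤ 4 steps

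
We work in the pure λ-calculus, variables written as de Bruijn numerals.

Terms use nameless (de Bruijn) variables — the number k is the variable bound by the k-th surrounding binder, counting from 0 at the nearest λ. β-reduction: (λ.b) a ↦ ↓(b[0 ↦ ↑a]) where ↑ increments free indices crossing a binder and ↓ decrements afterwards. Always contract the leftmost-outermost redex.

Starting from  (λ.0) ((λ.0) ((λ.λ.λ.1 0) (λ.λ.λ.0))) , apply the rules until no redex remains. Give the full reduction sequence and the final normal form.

  start: (λ.0) ((λ.0) ((λ.λ.λ.1 0) (λ.λ.λ.0)))
  step 1: (λ.0) ((λ.λ.λ.1 0) (λ.λ.λ.0))
  step 2: (λ.λ.λ.1 0) (λ.λ.λ.0)
  step 3: λ.λ.1 0

Answer: normal form = λ.λ.1 0  (in 3 steps)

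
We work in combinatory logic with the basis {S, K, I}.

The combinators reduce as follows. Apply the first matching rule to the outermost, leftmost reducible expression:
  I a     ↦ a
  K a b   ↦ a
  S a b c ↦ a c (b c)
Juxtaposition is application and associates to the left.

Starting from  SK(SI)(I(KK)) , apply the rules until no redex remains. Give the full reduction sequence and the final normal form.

  start: SK(SI)(I(KK))
  [1] K(I(KK))(SI(I(KK)))
  [2] I(KK)
  [3] KK

Answer: normal form = KK  (in 3 steps)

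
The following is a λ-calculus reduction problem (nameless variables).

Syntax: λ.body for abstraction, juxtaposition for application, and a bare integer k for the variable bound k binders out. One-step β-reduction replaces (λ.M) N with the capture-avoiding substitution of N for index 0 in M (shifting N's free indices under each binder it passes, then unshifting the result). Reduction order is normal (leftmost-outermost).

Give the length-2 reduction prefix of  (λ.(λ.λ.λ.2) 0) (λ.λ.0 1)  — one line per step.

  start: (λ.(λ.λ.λ.2) 0) (λ.λ.0 1)
  →1  (λ.λ.λ.2) (λ.λ.0 1)
  →2  λ.λ.λ.λ.0 1

Answer: after 2 steps: λ.λ.λ.λ.0 1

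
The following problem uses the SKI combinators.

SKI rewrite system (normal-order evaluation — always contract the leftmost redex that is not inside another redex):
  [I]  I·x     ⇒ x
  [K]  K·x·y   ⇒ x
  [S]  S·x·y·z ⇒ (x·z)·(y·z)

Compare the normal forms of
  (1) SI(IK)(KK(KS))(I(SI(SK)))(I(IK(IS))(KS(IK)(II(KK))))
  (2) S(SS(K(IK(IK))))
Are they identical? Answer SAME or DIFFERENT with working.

Answer: DIFFERENT — A ⇓ K, B ⇓ S(SS(K(KK)))

Derivation:
Term A:
  start: SI(IK)(KK(KS))(I(SI(SK)))(I(IK(IS))(KS(IK)(II(KK))))
  [1] I(KK(KS))(IK(KK(KS)))(I(SI(SK)))(I(IK(IS))(KS(IK)(II(KK))))
  [2] KK(KS)(IK(KK(KS)))(I(SI(SK)))(I(IK(IS))(KS(IK)(II(KK))))
  [3] K(IK(KK(KS)))(I(SI(SK)))(I(IK(IS))(KS(IK)(II(KK))))
  [4] IK(KK(KS))(I(IK(IS))(KS(IK)(II(KK))))
  [5] K(KK(KS))(I(IK(IS))(KS(IK)(II(KK))))
  [6] KK(KS)
  [7] K

Term B:
  start: S(SS(K(IK(IK))))
  [1] S(SS(K(K(IK))))
  [2] S(SS(K(KK)))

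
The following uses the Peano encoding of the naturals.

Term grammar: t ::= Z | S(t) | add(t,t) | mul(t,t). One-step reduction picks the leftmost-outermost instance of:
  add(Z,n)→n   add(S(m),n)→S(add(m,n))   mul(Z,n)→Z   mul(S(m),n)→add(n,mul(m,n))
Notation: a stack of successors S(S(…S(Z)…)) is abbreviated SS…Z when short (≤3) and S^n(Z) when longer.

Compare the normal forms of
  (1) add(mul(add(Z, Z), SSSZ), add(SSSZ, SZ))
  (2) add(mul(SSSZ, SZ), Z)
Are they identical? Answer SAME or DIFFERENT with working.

Term A:
  start: add(mul(add(Z, Z), SSSZ), add(SSSZ, SZ))
  step 1: add(mul(Z, SSSZ), add(SSSZ, SZ))
  step 2: add(Z, add(SSSZ, SZ))
  step 3: add(SSSZ, SZ)
  step 4: S(add(SSZ, SZ))
  step 5: S(S(add(SZ, SZ)))
  step 6: S(S(S(add(Z, SZ))))
  step 7: S^4(Z)

Term B:
  start: add(mul(SSSZ, SZ), Z)
  step 1: add(add(SZ, mul(SSZ, SZ)), Z)
  step 2: add(S(add(Z, mul(SSZ, SZ))), Z)
  step 3: S(add(add(Z, mul(SSZ, SZ)), Z))
  step 4: S(add(mul(SSZ, SZ), Z))
  step 5: S(add(add(SZ, mul(SZ, SZ)), Z))
  step 6: S(add(S(add(Z, mul(SZ, SZ))), Z))
  step 7: S(S(add(add(Z, mul(SZ, SZ)), Z)))
  step 8: S(S(add(mul(SZ, SZ), Z)))
  step 9: S(S(add(add(SZ, mul(Z, SZ)), Z)))
  step 10: S(S(add(S(add(Z, mul(Z, SZ))), Z)))
  step 11: S(S(S(add(add(Z, mul(Z, SZ)), Z))))
  step 12: S(S(S(add(mul(Z, SZ), Z))))
  step 13: S(S(S(add(Z, Z))))
  step 14: SSSZ

Answer: DIFFERENT — A ⇓ S^4(Z), B ⇓ SSSZ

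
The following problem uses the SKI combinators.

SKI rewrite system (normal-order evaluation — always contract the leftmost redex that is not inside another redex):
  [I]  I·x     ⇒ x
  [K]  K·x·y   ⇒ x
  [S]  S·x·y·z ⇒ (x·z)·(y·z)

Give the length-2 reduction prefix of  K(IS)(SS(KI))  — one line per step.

Answer: after 2 steps: S

Reduction:
  start: K(IS)(SS(KI))
  →1  IS
  →2  S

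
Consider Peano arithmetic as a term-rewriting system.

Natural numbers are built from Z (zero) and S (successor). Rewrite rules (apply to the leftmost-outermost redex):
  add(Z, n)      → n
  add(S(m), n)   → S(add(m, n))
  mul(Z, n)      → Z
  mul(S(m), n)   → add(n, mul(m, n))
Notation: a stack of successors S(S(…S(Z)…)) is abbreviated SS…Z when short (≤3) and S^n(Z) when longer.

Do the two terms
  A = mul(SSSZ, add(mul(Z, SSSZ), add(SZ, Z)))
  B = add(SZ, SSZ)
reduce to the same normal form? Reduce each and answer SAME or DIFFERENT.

Term A:
  start: mul(SSSZ, add(mul(Z, SSSZ), add(SZ, Z)))
  step 1: add(add(mul(Z, SSSZ), add(SZ, Z)), mul(SSZ, add(mul(Z, SSSZ), add(SZ, Z))))
  step 2: add(add(Z, add(SZ, Z)), mul(SSZ, add(mul(Z, SSSZ), add(SZ, Z))))
  step 3: add(add(SZ, Z), mul(SSZ, add(mul(Z, SSSZ), add(SZ, Z))))
  step 4: add(S(add(Z, Z)), mul(SSZ, add(mul(Z, SSSZ), add(SZ, Z))))
  step 5: S(add(add(Z, Z), mul(SSZ, add(mul(Z, SSSZ), add(SZ, Z)))))
  step 6: S(add(Z, mul(SSZ, add(mul(Z, SSSZ), add(SZ, Z)))))
  step 7: S(mul(SSZ, add(mul(Z, SSSZ), add(SZ, Z))))
  step 8: S(add(add(mul(Z, SSSZ), add(SZ, Z)), mul(SZ, add(mul(Z, SSSZ), add(SZ, Z)))))
  step 9: S(add(add(Z, add(SZ, Z)), mul(SZ, add(mul(Z, SSSZ), add(SZ, Z)))))
  step 10: S(add(add(SZ, Z), mul(SZ, add(mul(Z, SSSZ), add(SZ, Z)))))
  step 11: S(add(S(add(Z, Z)), mul(SZ, add(mul(Z, SSSZ), add(SZ, Z)))))
  step 12: S(S(add(add(Z, Z), mul(SZ, add(mul(Z, SSSZ), add(SZ, Z))))))
  step 13: S(S(add(Z, mul(SZ, add(mul(Z, SSSZ), add(SZ, Z))))))
  step 14: S(S(mul(SZ, add(mul(Z, SSSZ), add(SZ, Z)))))
  step 15: S(S(add(add(mul(Z, SSSZ), add(SZ, Z)), mul(Z, add(mul(Z, SSSZ), add(SZ, Z))))))
  step 16: S(S(add(add(Z, add(SZ, Z)), mul(Z, add(mul(Z, SSSZ), add(SZ, Z))))))
  step 17: S(S(add(add(SZ, Z), mul(Z, add(mul(Z, SSSZ), add(SZ, Z))))))
  step 18: S(S(add(S(add(Z, Z)), mul(Z, add(mul(Z, SSSZ), add(SZ, Z))))))
  step 19: S(S(S(add(add(Z, Z), mul(Z, add(mul(Z, SSSZ), add(SZ, Z)))))))
  step 20: S(S(S(add(Z, mul(Z, add(mul(Z, SSSZ), add(SZ, Z)))))))
  step 21: S(S(S(mul(Z, add(mul(Z, SSSZ), add(SZ, Z))))))
  step 22: SSSZ

Term B:
  start: add(SZ, SSZ)
  step 1: S(add(Z, SSZ))
  step 2: SSSZ

Answer: SAME — A ⇓ SSSZ, B ⇓ SSSZ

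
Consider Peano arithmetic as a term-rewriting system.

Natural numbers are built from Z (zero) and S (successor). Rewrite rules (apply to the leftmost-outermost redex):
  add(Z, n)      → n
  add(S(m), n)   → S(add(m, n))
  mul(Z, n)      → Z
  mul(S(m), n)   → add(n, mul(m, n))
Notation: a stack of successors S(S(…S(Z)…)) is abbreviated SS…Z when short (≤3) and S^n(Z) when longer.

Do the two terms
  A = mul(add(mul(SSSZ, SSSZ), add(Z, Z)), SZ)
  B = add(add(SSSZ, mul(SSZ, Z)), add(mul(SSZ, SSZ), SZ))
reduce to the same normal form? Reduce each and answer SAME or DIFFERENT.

Term A:
  start: mul(add(mul(SSSZ, SSSZ), add(Z, Z)), SZ)
  [1] mul(add(add(SSSZ, mul(SSZ, SSSZ)), add(Z, Z)), SZ)
  [2] mul(add(S(add(SSZ, mul(SSZ, SSSZ))), add(Z, Z)), SZ)
  [3] mul(S(add(add(SSZ, mul(SSZ, SSSZ)), add(Z, Z))), SZ)
  [4] add(SZ, mul(add(add(SSZ, mul(SSZ, SSSZ)), add(Z, Z)), SZ))
  [5] S(add(Z, mul(add(add(SSZ, mul(SSZ, SSSZ)), add(Z, Z)), SZ)))
  [6] S(mul(add(add(SSZ, mul(SSZ, SSSZ)), add(Z, Z)), SZ))
  [7] S(mul(add(S(add(SZ, mul(SSZ, SSSZ))), add(Z, Z)), SZ))
  [8] S(mul(S(add(add(SZ, mul(SSZ, SSSZ)), add(Z, Z))), SZ))
  [9] S(add(SZ, mul(add(add(SZ, mul(SSZ, SSSZ)), add(Z, Z)), SZ)))
  [10] S(S(add(Z, mul(add(add(SZ, mul(SSZ, SSSZ)), add(Z, Z)), SZ))))
  [11] S(S(mul(add(add(SZ, mul(SSZ, SSSZ)), add(Z, Z)), SZ)))
  [12] S(S(mul(add(S(add(Z, mul(SSZ, SSSZ))), add(Z, Z)), SZ)))
  [13] S(S(mul(S(add(add(Z, mul(SSZ, SSSZ)), add(Z, Z))), SZ)))
  [14] S(S(add(SZ, mul(add(add(Z, mul(SSZ, SSSZ)), add(Z, Z)), SZ))))
  [15] S(S(S(add(Z, mul(add(add(Z, mul(SSZ, SSSZ)), add(Z, Z)), SZ)))))
  [16] S(S(S(mul(add(add(Z, mul(SSZ, SSSZ)), add(Z, Z)), SZ))))
  [17] S(S(S(mul(add(mul(SSZ, SSSZ), add(Z, Z)), SZ))))
  [18] S(S(S(mul(add(add(SSSZ, mul(SZ, SSSZ)), add(Z, Z)), SZ))))
  [19] S(S(S(mul(add(S(add(SSZ, mul(SZ, SSSZ))), add(Z, Z)), SZ))))
  [20] S(S(S(mul(S(add(add(SSZ, mul(SZ, SSSZ)), add(Z, Z))), SZ))))
  [21] S(S(S(add(SZ, mul(add(add(SSZ, mul(SZ, SSSZ)), add(Z, Z)), SZ)))))
  [22] S(S(S(S(add(Z, mul(add(add(SSZ, mul(SZ, SSSZ)), add(Z, Z)), SZ))))))
  [23] S(S(S(S(mul(add(add(SSZ, mul(SZ, SSSZ)), add(Z, Z)), SZ)))))
  [24] S(S(S(S(mul(add(S(add(SZ, mul(SZ, SSSZ))), add(Z, Z)), SZ)))))
  [25] S(S(S(S(mul(S(add(add(SZ, mul(SZ, SSSZ)), add(Z, Z))), SZ)))))
  [26] S(S(S(S(add(SZ, mul(add(add(SZ, mul(SZ, SSSZ)), add(Z, Z)), SZ))))))
  [27] S(S(S(S(S(add(Z, mul(add(add(SZ, mul(SZ, SSSZ)), add(Z, Z)), SZ)))))))
  [28] S(S(S(S(S(mul(add(add(SZ, mul(SZ, SSSZ)), add(Z, Z)), SZ))))))
  [29] S(S(S(S(S(mul(add(S(add(Z, mul(SZ, SSSZ))), add(Z, Z)), SZ))))))
  [30] S(S(S(S(S(mul(S(add(add(Z, mul(SZ, SSSZ)), add(Z, Z))), SZ))))))
  [31] S(S(S(S(S(add(SZ, mul(add(add(Z, mul(SZ, SSSZ)), add(Z, Z)), SZ)))))))
  [32] S(S(S(S(S(S(add(Z, mul(add(add(Z, mul(SZ, SSSZ)), add(Z, Z)), SZ))))))))
  [33] S(S(S(S(S(S(mul(add(add(Z, mul(SZ, SSSZ)), add(Z, Z)), SZ)))))))
  [34] S(S(S(S(S(S(mul(add(mul(SZ, SSSZ), add(Z, Z)), SZ)))))))
  [35] S(S(S(S(S(S(mul(add(add(SSSZ, mul(Z, SSSZ)), add(Z, Z)), SZ)))))))
  [36] S(S(S(S(S(S(mul(add(S(add(SSZ, mul(Z, SSSZ))), add(Z, Z)), SZ)))))))
  [37] S(S(S(S(S(S(mul(S(add(add(SSZ, mul(Z, SSSZ)), add(Z, Z))), SZ)))))))
  [38] S(S(S(S(S(S(add(SZ, mul(add(add(SSZ, mul(Z, SSSZ)), add(Z, Z)), SZ))))))))
  [39] S(S(S(S(S(S(S(add(Z, mul(add(add(SSZ, mul(Z, SSSZ)), add(Z, Z)), SZ)))))))))
  [40] S(S(S(S(S(S(S(mul(add(add(SSZ, mul(Z, SSSZ)), add(Z, Z)), SZ))))))))
  [41] S(S(S(S(S(S(S(mul(add(S(add(SZ, mul(Z, SSSZ))), add(Z, Z)), SZ))))))))
  [42] S(S(S(S(S(S(S(mul(S(add(add(SZ, mul(Z, SSSZ)), add(Z, Z))), SZ))))))))
  [43] S(S(S(S(S(S(S(add(SZ, mul(add(add(SZ, mul(Z, SSSZ)), add(Z, Z)), SZ)))))))))
  [44] S(S(S(S(S(S(S(S(add(Z, mul(add(add(SZ, mul(Z, SSSZ)), add(Z, Z)), SZ))))))))))
  [45] S(S(S(S(S(S(S(S(mul(add(add(SZ, mul(Z, SSSZ)), add(Z, Z)), SZ)))))))))
  [46] S(S(S(S(S(S(S(S(mul(add(S(add(Z, mul(Z, SSSZ))), add(Z, Z)), SZ)))))))))
  [47] S(S(S(S(S(S(S(S(mul(S(add(add(Z, mul(Z, SSSZ)), add(Z, Z))), SZ)))))))))
  [48] S(S(S(S(S(S(S(S(add(SZ, mul(add(add(Z, mul(Z, SSSZ)), add(Z, Z)), SZ))))))))))
  [49] S(S(S(S(S(S(S(S(S(add(Z, mul(add(add(Z, mul(Z, SSSZ)), add(Z, Z)), SZ)))))))))))
  [50] S(S(S(S(S(S(S(S(S(mul(add(add(Z, mul(Z, SSSZ)), add(Z, Z)), SZ))))))))))
  [51] S(S(S(S(S(S(S(S(S(mul(add(mul(Z, SSSZ), add(Z, Z)), SZ))))))))))
  [52] S(S(S(S(S(S(S(S(S(mul(add(Z, add(Z, Z)), SZ))))))))))
  [53] S(S(S(S(S(S(S(S(S(mul(add(Z, Z), SZ))))))))))
  [54] S(S(S(S(S(S(S(S(S(mul(Z, SZ))))))))))
  [55] S^9(Z)

Term B:
  start: add(add(SSSZ, mul(SSZ, Z)), add(mul(SSZ, SSZ), SZ))
  [1] add(S(add(SSZ, mul(SSZ, Z))), add(mul(SSZ, SSZ), SZ))
  [2] S(add(add(SSZ, mul(SSZ, Z)), add(mul(SSZ, SSZ), SZ)))
  [3] S(add(S(add(SZ, mul(SSZ, Z))), add(mul(SSZ, SSZ), SZ)))
  [4] S(S(add(add(SZ, mul(SSZ, Z)), add(mul(SSZ, SSZ), SZ))))
  [5] S(S(add(S(add(Z, mul(SSZ, Z))), add(mul(SSZ, SSZ), SZ))))
  [6] S(S(S(add(add(Z, mul(SSZ, Z)), add(mul(SSZ, SSZ), SZ)))))
  [7] S(S(S(add(mul(SSZ, Z), add(mul(SSZ, SSZ), SZ)))))
  [8] S(S(S(add(add(Z, mul(SZ, Z)), add(mul(SSZ, SSZ), SZ)))))
  [9] S(S(S(add(mul(SZ, Z), add(mul(SSZ, SSZ), SZ)))))
  [10] S(S(S(add(add(Z, mul(Z, Z)), add(mul(SSZ, SSZ), SZ)))))
  [11] S(S(S(add(mul(Z, Z), add(mul(SSZ, SSZ), SZ)))))
  [12] S(S(S(add(Z, add(mul(SSZ, SSZ), SZ)))))
  [13] S(S(S(add(mul(SSZ, SSZ), SZ))))
  [14] S(S(S(add(add(SSZ, mul(SZ, SSZ)), SZ))))
  [15] S(S(S(add(S(add(SZ, mul(SZ, SSZ))), SZ))))
  [16] S(S(S(S(add(add(SZ, mul(SZ, SSZ)), SZ)))))
  [17] S(S(S(S(add(S(add(Z, mul(SZ, SSZ))), SZ)))))
  [18] S(S(S(S(S(add(add(Z, mul(SZ, SSZ)), SZ))))))
  [19] S(S(S(S(S(add(mul(SZ, SSZ), SZ))))))
  [20] S(S(S(S(S(add(add(SSZ, mul(Z, SSZ)), SZ))))))
  [21] S(S(S(S(S(add(S(add(SZ, mul(Z, SSZ))), SZ))))))
  [22] S(S(S(S(S(S(add(add(SZ, mul(Z, SSZ)), SZ)))))))
  [23] S(S(S(S(S(S(add(S(add(Z, mul(Z, SSZ))), SZ)))))))
  [24] S(S(S(S(S(S(S(add(add(Z, mul(Z, SSZ)), SZ))))))))
  [25] S(S(S(S(S(S(S(add(mul(Z, SSZ), SZ))))))))
  [26] S(S(S(S(S(S(S(add(Z, SZ))))))))
  [27] S^8(Z)

Answer: DIFFERENT — A ⇓ S^9(Z), B ⇓ S^8(Z)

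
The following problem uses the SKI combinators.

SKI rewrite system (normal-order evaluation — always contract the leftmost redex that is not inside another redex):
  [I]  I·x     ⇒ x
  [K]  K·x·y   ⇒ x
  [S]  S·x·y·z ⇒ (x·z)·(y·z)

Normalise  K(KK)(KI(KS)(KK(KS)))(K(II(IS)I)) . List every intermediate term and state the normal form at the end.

Answer: normal form = K  (in 2 steps)

Working:
  start: K(KK)(KI(KS)(KK(KS)))(K(II(IS)I))
  [1] KK(K(II(IS)I))
  [2] K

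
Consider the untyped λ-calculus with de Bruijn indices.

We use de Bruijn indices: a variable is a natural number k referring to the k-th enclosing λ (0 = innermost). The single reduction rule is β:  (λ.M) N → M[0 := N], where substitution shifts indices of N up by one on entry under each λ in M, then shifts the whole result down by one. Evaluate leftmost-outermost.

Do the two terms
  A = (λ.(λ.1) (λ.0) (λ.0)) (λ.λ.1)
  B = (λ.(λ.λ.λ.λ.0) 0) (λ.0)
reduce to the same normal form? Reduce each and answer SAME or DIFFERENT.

Answer: DIFFERENT — A ⇓ λ.λ.0, B ⇓ λ.λ.λ.0

Working:
Term A:
  start: (λ.(λ.1) (λ.0) (λ.0)) (λ.λ.1)
  [1] (λ.λ.λ.1) (λ.0) (λ.0)
  [2] (λ.λ.1) (λ.0)
  [3] λ.λ.0

Term B:
  start: (λ.(λ.λ.λ.λ.0) 0) (λ.0)
  [1] (λ.λ.λ.λ.0) (λ.0)
  [2] λ.λ.λ.0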